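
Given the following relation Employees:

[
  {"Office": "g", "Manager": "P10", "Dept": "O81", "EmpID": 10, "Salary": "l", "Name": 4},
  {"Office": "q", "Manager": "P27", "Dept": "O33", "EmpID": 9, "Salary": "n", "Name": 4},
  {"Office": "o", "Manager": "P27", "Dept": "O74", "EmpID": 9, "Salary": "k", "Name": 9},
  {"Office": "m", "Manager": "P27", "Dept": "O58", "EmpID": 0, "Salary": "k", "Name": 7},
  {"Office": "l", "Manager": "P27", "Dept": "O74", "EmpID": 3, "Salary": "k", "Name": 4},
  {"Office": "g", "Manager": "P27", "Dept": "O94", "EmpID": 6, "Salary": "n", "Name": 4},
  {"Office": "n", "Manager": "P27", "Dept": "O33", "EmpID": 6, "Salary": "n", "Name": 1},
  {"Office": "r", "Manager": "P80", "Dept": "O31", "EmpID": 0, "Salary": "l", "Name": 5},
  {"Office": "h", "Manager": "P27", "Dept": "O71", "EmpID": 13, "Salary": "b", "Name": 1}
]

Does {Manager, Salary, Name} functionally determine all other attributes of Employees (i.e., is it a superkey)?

Two distinct rows share (Manager=P27, Salary=n, Name=4), so {Manager, Salary, Name} does not determine every attribute — not a superkey.

No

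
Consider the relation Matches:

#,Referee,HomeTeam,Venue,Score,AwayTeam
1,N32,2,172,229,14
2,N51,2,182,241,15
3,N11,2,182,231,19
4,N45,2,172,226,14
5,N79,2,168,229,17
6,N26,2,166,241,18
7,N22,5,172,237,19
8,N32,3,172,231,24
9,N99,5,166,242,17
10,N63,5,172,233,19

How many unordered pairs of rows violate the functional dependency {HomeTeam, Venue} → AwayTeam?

1

(HomeTeam=2, Venue=172): all 2 rows agree on AwayTeam — 0 pairs.
(HomeTeam=2, Venue=182): violating pairs (2,3) — 1 pair.
(HomeTeam=5, Venue=172): all 2 rows agree on AwayTeam — 0 pairs.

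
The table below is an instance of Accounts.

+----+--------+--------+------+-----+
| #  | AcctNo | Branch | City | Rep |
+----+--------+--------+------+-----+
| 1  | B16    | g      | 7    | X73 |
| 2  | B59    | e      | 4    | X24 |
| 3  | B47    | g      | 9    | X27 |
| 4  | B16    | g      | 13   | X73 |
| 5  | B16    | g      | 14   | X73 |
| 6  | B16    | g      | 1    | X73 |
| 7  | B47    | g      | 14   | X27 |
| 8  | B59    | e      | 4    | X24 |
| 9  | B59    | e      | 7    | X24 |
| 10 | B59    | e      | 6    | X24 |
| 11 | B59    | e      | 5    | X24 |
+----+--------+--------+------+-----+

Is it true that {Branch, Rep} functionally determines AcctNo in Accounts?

(Branch=g, Rep=X73): rows 1, 4, 5, 6 → AcctNo = B16, B16, B16, B16 ✓
(Branch=e, Rep=X24): rows 2, 8, 9, 10, 11 → AcctNo = B59, B59, B59, B59, B59 ✓
(Branch=g, Rep=X27): rows 3, 7 → AcctNo = B47, B47 ✓
Every {Branch, Rep} value is associated with a single AcctNo value, so {Branch, Rep} -> AcctNo holds.

Yes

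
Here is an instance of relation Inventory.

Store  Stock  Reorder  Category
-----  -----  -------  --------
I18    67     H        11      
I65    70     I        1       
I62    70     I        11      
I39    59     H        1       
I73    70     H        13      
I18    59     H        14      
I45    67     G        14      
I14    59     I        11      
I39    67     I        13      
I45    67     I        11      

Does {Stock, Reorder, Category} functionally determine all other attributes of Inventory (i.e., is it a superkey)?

Yes

All 10 rows have distinct {Stock, Reorder, Category} values, so {Stock, Reorder, Category} → (all attributes) holds and {Stock, Reorder, Category} is a superkey.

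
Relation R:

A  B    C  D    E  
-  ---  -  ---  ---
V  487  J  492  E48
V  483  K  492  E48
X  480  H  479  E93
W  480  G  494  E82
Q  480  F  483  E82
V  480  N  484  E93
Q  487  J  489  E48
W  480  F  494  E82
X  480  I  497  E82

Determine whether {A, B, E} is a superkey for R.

No

Two distinct rows share (A=W, B=480, E=E82), so {A, B, E} does not determine every attribute — not a superkey.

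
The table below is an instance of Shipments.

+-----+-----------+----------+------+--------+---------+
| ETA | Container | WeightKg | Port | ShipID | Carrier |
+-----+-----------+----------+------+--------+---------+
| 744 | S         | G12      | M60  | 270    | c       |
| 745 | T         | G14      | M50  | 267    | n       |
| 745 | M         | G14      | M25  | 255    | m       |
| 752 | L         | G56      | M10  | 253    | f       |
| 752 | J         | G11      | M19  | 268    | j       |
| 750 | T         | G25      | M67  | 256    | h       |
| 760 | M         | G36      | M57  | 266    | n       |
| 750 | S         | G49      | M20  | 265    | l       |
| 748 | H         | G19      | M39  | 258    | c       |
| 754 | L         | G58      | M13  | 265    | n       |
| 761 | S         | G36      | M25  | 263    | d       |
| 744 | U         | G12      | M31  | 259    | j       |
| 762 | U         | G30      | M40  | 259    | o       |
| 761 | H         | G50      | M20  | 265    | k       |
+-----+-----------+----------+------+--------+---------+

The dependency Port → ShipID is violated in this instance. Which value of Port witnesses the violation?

M25

Port=M60: 1 row → ShipID = 270 ✓
Port=M50: 1 row → ShipID = 267 ✓
Port=M25: 2 rows → ShipID takes values {255, 263} — violation
Port=M10: 1 row → ShipID = 253 ✓
Port=M19: 1 row → ShipID = 268 ✓
Port=M67: 1 row → ShipID = 256 ✓
Port=M57: 1 row → ShipID = 266 ✓
Port=M20: 2 rows → ShipID = 265, 265 ✓
Port=M39: 1 row → ShipID = 258 ✓
Port=M13: 1 row → ShipID = 265 ✓
Port=M31: 1 row → ShipID = 259 ✓
Port=M40: 1 row → ShipID = 259 ✓
The only Port value with inconsistent ShipID is Port=M25.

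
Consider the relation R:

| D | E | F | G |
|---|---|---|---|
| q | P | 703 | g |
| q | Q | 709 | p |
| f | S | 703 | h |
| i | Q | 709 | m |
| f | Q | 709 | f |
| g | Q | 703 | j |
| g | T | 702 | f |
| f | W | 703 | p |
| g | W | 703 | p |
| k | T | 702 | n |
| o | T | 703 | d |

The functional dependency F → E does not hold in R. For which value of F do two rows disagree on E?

F=703: 6 rows → E takes values {P, S, Q, W, T} — violation
F=709: 3 rows → E = Q, Q, Q ✓
F=702: 2 rows → E = T, T ✓
The only F value with inconsistent E is F=703.

703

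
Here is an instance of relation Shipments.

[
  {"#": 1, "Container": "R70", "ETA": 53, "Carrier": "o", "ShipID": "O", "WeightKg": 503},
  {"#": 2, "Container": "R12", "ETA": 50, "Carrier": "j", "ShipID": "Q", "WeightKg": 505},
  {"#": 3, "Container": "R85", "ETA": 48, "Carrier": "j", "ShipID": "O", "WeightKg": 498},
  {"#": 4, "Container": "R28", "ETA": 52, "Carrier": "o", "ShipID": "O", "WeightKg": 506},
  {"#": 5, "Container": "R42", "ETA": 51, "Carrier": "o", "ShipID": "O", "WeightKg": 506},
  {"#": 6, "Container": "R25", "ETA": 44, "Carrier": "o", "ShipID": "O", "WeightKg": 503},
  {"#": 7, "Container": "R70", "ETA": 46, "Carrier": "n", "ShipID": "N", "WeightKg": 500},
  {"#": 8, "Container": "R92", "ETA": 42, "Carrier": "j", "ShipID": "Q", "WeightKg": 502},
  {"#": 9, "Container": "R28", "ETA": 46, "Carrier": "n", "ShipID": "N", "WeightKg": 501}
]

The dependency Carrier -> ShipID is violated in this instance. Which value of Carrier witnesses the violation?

j

Carrier=o: rows 1, 4, 5, 6 → ShipID = O, O, O, O ✓
Carrier=j: rows 2, 3, 8 → ShipID takes values {Q, O} — violation
Carrier=n: rows 7, 9 → ShipID = N, N ✓
The only Carrier value with inconsistent ShipID is Carrier=j.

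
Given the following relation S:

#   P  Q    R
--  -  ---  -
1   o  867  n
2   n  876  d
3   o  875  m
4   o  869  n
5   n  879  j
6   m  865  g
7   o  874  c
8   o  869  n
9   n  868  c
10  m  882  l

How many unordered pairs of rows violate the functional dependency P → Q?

13

P=o: violating pairs (1,3), (1,4), (1,7), (1,8), (3,4), (3,7), (3,8), (4,7), (7,8) — 9 pairs.
P=n: violating pairs (2,5), (2,9), (5,9) — 3 pairs.
P=m: violating pairs (6,10) — 1 pair.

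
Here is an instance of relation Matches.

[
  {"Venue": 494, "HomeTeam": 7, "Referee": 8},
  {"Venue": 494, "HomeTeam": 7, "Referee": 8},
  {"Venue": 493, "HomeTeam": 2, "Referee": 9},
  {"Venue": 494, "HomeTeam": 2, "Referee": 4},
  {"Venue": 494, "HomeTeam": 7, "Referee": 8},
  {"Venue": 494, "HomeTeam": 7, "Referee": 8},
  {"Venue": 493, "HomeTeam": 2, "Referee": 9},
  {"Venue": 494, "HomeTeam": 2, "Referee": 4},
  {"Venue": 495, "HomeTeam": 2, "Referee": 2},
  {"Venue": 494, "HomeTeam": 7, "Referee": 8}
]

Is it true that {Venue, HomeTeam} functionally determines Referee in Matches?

(Venue=494, HomeTeam=7): 5 rows → Referee = 8, 8, 8, 8, 8 ✓
(Venue=493, HomeTeam=2): 2 rows → Referee = 9, 9 ✓
(Venue=494, HomeTeam=2): 2 rows → Referee = 4, 4 ✓
(Venue=495, HomeTeam=2): 1 row → Referee = 2 ✓
Every {Venue, HomeTeam} value is associated with a single Referee value, so {Venue, HomeTeam} -> Referee holds.

Yes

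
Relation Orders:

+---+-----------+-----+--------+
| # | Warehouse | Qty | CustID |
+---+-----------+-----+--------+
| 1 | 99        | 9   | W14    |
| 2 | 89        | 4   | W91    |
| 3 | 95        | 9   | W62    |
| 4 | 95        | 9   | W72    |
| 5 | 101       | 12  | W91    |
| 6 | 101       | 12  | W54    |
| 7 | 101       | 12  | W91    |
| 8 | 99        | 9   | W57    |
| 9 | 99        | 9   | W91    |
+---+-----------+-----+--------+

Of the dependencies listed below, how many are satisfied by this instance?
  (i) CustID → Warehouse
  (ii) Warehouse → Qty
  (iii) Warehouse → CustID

1

(i) CustID → Warehouse: CustID=W91: rows 2, 5, 7, 9 → Warehouse takes values {89, 101, 99} — violation — fails.
(ii) Warehouse → Qty: every LHS value maps to a single RHS value — holds.
(iii) Warehouse → CustID: Warehouse=99: rows 1, 8, 9 → CustID takes values {W14, W57, W91} — violation; Warehouse=95: rows 3, 4 → CustID takes values {W62, W72} — violation; Warehouse=101: rows 5, 6, 7 → CustID takes values {W91, W54} — violation — fails.
1 of the 3 dependencies holds.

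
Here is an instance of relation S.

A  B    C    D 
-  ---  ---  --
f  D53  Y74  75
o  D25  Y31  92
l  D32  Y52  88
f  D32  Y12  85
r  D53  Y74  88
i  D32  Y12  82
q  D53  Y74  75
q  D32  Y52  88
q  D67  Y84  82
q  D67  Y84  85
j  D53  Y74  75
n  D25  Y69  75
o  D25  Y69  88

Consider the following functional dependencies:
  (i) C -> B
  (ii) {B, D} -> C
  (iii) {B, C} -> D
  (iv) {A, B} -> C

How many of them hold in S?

2

(i) C -> B: every LHS value maps to a single RHS value — holds.
(ii) {B, D} -> C: every LHS value maps to a single RHS value — holds.
(iii) {B, C} -> D: (B=D53, C=Y74): 4 rows → D takes values {75, 88} — violation; (B=D32, C=Y12): 2 rows → D takes values {85, 82} — violation; (B=D67, C=Y84): 2 rows → D takes values {82, 85} — violation; (B=D25, C=Y69): 2 rows → D takes values {75, 88} — violation — fails.
(iv) {A, B} -> C: (A=o, B=D25): 2 rows → C takes values {Y31, Y69} — violation — fails.
2 of the 4 dependencies hold.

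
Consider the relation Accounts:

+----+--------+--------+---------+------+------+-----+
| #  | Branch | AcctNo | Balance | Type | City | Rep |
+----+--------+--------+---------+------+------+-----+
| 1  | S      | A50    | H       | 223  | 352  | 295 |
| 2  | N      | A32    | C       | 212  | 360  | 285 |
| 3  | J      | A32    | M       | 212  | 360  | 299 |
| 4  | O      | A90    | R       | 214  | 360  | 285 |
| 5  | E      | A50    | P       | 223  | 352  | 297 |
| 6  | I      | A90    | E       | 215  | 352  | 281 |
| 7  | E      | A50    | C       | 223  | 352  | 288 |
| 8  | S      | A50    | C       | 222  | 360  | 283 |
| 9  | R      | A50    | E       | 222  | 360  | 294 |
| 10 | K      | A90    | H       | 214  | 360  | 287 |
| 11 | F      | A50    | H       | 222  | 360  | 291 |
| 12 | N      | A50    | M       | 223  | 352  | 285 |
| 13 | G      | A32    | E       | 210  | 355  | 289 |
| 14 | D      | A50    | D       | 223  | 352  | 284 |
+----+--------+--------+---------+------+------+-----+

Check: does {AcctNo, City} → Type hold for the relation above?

Yes

(AcctNo=A50, City=352): rows 1, 5, 7, 12, 14 → Type = 223, 223, 223, 223, 223 ✓
(AcctNo=A32, City=360): rows 2, 3 → Type = 212, 212 ✓
(AcctNo=A90, City=360): rows 4, 10 → Type = 214, 214 ✓
(AcctNo=A90, City=352): row 6 → Type = 215 ✓
(AcctNo=A50, City=360): rows 8, 9, 11 → Type = 222, 222, 222 ✓
(AcctNo=A32, City=355): row 13 → Type = 210 ✓
Every {AcctNo, City} value is associated with a single Type value, so {AcctNo, City} → Type holds.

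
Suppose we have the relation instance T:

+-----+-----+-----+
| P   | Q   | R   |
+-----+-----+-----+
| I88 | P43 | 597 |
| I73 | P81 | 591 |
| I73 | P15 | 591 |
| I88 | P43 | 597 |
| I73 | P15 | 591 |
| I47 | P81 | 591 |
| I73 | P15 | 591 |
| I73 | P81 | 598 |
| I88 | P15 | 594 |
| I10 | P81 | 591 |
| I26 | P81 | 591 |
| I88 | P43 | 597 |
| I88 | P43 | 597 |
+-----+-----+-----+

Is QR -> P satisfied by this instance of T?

No

(Q=P43, R=597): 4 rows → P = I88, I88, I88, I88 ✓
(Q=P81, R=591): 4 rows → P takes values {I73, I47, I10, I26} — violation
(Q=P15, R=591): 3 rows → P = I73, I73, I73 ✓
(Q=P81, R=598): 1 row → P = I73 ✓
(Q=P15, R=594): 1 row → P = I88 ✓
Two rows agree on QR but differ on P, so QR -> P does not hold.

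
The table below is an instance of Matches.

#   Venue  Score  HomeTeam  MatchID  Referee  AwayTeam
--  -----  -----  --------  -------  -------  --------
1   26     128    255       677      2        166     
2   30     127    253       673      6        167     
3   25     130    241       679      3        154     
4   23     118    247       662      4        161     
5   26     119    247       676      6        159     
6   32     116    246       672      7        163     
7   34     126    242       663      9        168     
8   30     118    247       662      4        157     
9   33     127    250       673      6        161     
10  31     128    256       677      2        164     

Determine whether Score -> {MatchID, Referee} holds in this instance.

Score=128: rows 1, 10 → {MatchID,Referee} = (677, 2), (677, 2) ✓
Score=127: rows 2, 9 → {MatchID,Referee} = (673, 6), (673, 6) ✓
Score=130: row 3 → {MatchID,Referee} = (679, 3) ✓
Score=118: rows 4, 8 → {MatchID,Referee} = (662, 4), (662, 4) ✓
Score=119: row 5 → {MatchID,Referee} = (676, 6) ✓
Score=116: row 6 → {MatchID,Referee} = (672, 7) ✓
Score=126: row 7 → {MatchID,Referee} = (663, 9) ✓
Every Score value is associated with a single {MatchID, Referee} value, so Score -> {MatchID, Referee} holds.

Yes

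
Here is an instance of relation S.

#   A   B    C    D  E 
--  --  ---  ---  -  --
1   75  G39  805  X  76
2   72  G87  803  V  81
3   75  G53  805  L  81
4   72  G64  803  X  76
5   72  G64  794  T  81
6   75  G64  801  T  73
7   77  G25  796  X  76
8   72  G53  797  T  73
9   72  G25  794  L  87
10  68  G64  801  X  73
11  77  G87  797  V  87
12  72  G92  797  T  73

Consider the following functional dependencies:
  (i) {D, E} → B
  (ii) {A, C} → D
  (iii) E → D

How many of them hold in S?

(i) {D, E} → B: (D=X, E=76): rows 1, 4, 7 → B takes values {G39, G64, G25} — violation; (D=T, E=73): rows 6, 8, 12 → B takes values {G64, G53, G92} — violation — fails.
(ii) {A, C} → D: (A=75, C=805): rows 1, 3 → D takes values {X, L} — violation; (A=72, C=803): rows 2, 4 → D takes values {V, X} — violation; (A=72, C=794): rows 5, 9 → D takes values {T, L} — violation — fails.
(iii) E → D: E=81: rows 2, 3, 5 → D takes values {V, L, T} — violation; E=73: rows 6, 8, 10, 12 → D takes values {T, X} — violation; E=87: rows 9, 11 → D takes values {L, V} — violation — fails.
None of the 3 dependencies hold.

0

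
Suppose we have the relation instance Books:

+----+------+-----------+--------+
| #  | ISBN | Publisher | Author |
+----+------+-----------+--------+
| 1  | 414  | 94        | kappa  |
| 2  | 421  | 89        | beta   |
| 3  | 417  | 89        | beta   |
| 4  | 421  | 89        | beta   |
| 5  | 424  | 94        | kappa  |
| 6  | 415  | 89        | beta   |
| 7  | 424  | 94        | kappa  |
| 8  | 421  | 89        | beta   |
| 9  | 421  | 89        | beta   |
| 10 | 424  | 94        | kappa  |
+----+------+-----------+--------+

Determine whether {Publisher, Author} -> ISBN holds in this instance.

(Publisher=94, Author=kappa): rows 1, 5, 7, 10 → ISBN takes values {414, 424} — violation
(Publisher=89, Author=beta): rows 2, 3, 4, 6, 8, 9 → ISBN takes values {421, 417, 415} — violation
Two rows agree on {Publisher, Author} but differ on ISBN, so {Publisher, Author} -> ISBN does not hold.

No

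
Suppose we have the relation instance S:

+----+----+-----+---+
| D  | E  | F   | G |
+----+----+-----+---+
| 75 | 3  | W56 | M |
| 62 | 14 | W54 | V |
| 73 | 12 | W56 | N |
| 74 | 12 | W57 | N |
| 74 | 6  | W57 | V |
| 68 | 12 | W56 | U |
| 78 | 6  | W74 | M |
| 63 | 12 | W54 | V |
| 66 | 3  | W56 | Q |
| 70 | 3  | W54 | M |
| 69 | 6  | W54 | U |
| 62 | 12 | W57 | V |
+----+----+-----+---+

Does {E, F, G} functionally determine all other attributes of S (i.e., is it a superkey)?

Yes

All 12 rows have distinct {E, F, G} values, so {E, F, G} → (all attributes) holds and {E, F, G} is a superkey.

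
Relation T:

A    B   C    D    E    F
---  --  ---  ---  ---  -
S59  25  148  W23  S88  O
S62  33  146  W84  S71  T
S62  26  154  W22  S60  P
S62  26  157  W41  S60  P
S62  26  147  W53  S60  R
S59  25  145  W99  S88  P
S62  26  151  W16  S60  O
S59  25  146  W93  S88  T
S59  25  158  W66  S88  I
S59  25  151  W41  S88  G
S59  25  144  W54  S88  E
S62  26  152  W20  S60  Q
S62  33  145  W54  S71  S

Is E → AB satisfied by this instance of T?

E=S88: 6 rows → {A,B} = (S59, 25), (S59, 25), (S59, 25), (S59, 25), (S59, 25), (S59, 25) ✓
E=S71: 2 rows → {A,B} = (S62, 33), (S62, 33) ✓
E=S60: 5 rows → {A,B} = (S62, 26), (S62, 26), (S62, 26), (S62, 26), (S62, 26) ✓
Every E value is associated with a single AB value, so E → AB holds.

Yes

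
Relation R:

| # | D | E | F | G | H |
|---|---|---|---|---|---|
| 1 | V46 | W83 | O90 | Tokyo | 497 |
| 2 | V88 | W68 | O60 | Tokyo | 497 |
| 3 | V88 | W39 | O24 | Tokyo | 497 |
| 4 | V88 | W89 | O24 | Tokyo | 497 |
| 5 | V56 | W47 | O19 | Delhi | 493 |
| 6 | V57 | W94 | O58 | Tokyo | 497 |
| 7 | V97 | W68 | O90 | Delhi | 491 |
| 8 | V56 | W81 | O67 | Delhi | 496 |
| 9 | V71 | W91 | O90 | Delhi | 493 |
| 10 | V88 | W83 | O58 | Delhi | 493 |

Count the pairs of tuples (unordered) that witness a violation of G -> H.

7

G=Tokyo: all 5 rows agree on H — 0 pairs.
G=Delhi: violating pairs (5,7), (5,8), (7,8), (7,9), (7,10), (8,9), (8,10) — 7 pairs.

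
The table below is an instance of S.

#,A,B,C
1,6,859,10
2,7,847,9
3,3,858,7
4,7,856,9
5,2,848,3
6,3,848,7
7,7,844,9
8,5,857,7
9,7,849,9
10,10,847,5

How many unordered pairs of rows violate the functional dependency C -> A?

2

C=9: all 4 rows agree on A — 0 pairs.
C=7: violating pairs (3,8), (6,8) — 2 pairs.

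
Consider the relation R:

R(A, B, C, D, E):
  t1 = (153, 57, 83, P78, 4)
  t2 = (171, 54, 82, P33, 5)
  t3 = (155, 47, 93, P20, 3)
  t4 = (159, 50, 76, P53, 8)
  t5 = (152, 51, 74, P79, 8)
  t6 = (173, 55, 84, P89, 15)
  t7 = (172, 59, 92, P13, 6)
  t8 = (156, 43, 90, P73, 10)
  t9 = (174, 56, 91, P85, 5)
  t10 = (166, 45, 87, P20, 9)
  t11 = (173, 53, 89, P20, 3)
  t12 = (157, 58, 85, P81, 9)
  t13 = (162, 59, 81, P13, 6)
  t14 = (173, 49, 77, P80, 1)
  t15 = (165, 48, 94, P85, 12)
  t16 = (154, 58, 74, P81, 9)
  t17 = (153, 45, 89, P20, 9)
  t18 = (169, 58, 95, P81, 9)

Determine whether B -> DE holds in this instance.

Yes

B=57: row 1 → {D,E} = (P78, 4) ✓
B=54: row 2 → {D,E} = (P33, 5) ✓
B=47: row 3 → {D,E} = (P20, 3) ✓
B=50: row 4 → {D,E} = (P53, 8) ✓
B=51: row 5 → {D,E} = (P79, 8) ✓
B=55: row 6 → {D,E} = (P89, 15) ✓
B=59: rows 7, 13 → {D,E} = (P13, 6), (P13, 6) ✓
B=43: row 8 → {D,E} = (P73, 10) ✓
B=56: row 9 → {D,E} = (P85, 5) ✓
B=45: rows 10, 17 → {D,E} = (P20, 9), (P20, 9) ✓
B=53: row 11 → {D,E} = (P20, 3) ✓
B=58: rows 12, 16, 18 → {D,E} = (P81, 9), (P81, 9), (P81, 9) ✓
B=49: row 14 → {D,E} = (P80, 1) ✓
B=48: row 15 → {D,E} = (P85, 12) ✓
Every B value is associated with a single DE value, so B -> DE holds.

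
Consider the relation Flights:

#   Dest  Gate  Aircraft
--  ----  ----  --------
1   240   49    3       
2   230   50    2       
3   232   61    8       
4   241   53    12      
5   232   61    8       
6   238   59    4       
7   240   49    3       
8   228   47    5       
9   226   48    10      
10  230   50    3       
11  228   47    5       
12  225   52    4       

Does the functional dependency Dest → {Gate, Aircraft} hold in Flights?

Dest=240: rows 1, 7 → {Gate,Aircraft} = (49, 3), (49, 3) ✓
Dest=230: rows 2, 10 → {Gate,Aircraft} takes values {(50, 2), (50, 3)} — violation
Dest=232: rows 3, 5 → {Gate,Aircraft} = (61, 8), (61, 8) ✓
Dest=241: row 4 → {Gate,Aircraft} = (53, 12) ✓
Dest=238: row 6 → {Gate,Aircraft} = (59, 4) ✓
Dest=228: rows 8, 11 → {Gate,Aircraft} = (47, 5), (47, 5) ✓
Dest=226: row 9 → {Gate,Aircraft} = (48, 10) ✓
Dest=225: row 12 → {Gate,Aircraft} = (52, 4) ✓
Two rows agree on Dest but differ on {Gate, Aircraft}, so Dest → {Gate, Aircraft} does not hold.

No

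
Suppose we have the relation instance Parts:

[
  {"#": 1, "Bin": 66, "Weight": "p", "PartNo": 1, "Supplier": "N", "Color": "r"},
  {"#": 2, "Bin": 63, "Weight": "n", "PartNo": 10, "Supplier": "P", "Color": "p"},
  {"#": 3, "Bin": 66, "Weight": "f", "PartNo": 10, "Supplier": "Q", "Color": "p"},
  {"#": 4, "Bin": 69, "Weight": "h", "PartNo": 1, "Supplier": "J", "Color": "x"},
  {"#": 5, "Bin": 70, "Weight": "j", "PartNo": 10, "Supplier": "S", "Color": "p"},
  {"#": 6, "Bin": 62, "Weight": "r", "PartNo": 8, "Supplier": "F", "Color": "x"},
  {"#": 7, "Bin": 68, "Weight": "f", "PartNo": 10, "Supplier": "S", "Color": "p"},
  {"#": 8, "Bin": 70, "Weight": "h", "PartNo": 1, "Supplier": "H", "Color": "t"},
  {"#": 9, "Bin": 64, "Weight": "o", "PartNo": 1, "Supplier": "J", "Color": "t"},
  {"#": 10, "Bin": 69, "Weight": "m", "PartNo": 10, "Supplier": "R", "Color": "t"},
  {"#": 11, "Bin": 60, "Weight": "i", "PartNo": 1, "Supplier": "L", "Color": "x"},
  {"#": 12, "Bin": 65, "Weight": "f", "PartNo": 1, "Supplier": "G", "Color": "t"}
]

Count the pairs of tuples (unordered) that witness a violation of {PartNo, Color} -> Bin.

(PartNo=10, Color=p): violating pairs (2,3), (2,5), (2,7), (3,5), (3,7), (5,7) — 6 pairs.
(PartNo=1, Color=x): violating pairs (4,11) — 1 pair.
(PartNo=1, Color=t): violating pairs (8,9), (8,12), (9,12) — 3 pairs.

10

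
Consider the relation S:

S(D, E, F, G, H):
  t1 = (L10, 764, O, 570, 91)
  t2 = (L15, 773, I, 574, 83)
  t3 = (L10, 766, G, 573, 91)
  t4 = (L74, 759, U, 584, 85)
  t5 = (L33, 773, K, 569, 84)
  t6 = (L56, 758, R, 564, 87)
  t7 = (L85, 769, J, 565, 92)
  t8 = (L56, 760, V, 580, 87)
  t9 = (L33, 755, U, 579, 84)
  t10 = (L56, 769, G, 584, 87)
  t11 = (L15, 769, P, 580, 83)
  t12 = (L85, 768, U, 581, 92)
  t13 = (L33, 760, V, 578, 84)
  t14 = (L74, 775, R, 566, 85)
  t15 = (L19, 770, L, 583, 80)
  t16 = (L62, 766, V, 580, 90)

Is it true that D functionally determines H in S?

Yes

D=L10: rows 1, 3 → H = 91, 91 ✓
D=L15: rows 2, 11 → H = 83, 83 ✓
D=L74: rows 4, 14 → H = 85, 85 ✓
D=L33: rows 5, 9, 13 → H = 84, 84, 84 ✓
D=L56: rows 6, 8, 10 → H = 87, 87, 87 ✓
D=L85: rows 7, 12 → H = 92, 92 ✓
D=L19: row 15 → H = 80 ✓
D=L62: row 16 → H = 90 ✓
Every D value is associated with a single H value, so D → H holds.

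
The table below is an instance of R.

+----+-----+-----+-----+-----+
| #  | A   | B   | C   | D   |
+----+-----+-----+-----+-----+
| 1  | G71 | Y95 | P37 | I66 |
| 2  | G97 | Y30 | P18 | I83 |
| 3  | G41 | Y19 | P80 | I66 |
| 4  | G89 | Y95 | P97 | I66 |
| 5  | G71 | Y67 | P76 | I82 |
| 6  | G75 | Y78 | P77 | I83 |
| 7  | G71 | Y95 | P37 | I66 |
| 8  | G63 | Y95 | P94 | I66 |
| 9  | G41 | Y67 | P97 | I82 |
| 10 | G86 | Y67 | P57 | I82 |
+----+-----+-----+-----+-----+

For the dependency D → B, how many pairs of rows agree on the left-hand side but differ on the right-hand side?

5

D=I66: violating pairs (1,3), (3,4), (3,7), (3,8) — 4 pairs.
D=I83: violating pairs (2,6) — 1 pair.
D=I82: all 3 rows agree on B — 0 pairs.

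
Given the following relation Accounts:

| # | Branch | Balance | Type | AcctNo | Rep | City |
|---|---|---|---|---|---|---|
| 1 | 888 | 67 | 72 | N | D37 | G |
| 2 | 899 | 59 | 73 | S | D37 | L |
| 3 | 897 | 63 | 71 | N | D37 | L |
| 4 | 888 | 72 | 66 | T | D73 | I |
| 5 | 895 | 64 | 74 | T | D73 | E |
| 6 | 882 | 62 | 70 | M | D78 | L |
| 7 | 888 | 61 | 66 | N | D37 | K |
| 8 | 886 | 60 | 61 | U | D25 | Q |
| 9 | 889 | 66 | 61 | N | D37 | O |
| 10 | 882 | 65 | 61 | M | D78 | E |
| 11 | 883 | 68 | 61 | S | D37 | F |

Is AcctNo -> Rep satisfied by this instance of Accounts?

Yes

AcctNo=N: rows 1, 3, 7, 9 → Rep = D37, D37, D37, D37 ✓
AcctNo=S: rows 2, 11 → Rep = D37, D37 ✓
AcctNo=T: rows 4, 5 → Rep = D73, D73 ✓
AcctNo=M: rows 6, 10 → Rep = D78, D78 ✓
AcctNo=U: row 8 → Rep = D25 ✓
Every AcctNo value is associated with a single Rep value, so AcctNo -> Rep holds.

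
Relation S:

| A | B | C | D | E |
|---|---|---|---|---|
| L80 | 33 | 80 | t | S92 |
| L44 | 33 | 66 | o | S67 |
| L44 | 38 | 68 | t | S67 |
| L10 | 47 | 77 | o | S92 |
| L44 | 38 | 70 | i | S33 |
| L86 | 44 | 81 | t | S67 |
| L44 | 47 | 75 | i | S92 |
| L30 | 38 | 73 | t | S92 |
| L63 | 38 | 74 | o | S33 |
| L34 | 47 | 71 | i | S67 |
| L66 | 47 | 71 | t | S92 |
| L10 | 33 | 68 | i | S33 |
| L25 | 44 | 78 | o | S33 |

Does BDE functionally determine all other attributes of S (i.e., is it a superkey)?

All 13 rows have distinct BDE values, so BDE → (all attributes) holds and BDE is a superkey.

Yes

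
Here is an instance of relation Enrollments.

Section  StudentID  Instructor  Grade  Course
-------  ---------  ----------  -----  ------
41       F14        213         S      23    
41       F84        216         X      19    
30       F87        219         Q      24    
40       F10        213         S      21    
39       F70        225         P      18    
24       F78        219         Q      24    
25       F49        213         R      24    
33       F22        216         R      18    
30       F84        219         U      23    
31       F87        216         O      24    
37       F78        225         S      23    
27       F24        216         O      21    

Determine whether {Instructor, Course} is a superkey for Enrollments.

Two distinct rows share (Instructor=219, Course=24), so {Instructor, Course} does not determine every attribute — not a superkey.

No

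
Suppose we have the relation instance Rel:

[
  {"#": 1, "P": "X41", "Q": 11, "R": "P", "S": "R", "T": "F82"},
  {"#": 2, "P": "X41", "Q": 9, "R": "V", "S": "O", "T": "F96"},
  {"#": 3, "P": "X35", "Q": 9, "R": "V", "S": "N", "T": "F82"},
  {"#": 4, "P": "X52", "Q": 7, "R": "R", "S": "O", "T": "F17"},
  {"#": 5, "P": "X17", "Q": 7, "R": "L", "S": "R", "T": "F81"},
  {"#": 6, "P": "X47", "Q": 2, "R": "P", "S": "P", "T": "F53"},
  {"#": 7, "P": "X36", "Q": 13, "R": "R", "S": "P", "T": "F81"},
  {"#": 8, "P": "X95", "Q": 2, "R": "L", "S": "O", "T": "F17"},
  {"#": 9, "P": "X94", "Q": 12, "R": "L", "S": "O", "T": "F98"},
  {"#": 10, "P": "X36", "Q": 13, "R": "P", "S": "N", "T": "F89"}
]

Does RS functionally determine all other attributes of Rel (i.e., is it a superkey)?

Rows 8 and 9 have the same RS value (R=L, S=O) but are distinct tuples, so RS does not determine every attribute — not a superkey.

No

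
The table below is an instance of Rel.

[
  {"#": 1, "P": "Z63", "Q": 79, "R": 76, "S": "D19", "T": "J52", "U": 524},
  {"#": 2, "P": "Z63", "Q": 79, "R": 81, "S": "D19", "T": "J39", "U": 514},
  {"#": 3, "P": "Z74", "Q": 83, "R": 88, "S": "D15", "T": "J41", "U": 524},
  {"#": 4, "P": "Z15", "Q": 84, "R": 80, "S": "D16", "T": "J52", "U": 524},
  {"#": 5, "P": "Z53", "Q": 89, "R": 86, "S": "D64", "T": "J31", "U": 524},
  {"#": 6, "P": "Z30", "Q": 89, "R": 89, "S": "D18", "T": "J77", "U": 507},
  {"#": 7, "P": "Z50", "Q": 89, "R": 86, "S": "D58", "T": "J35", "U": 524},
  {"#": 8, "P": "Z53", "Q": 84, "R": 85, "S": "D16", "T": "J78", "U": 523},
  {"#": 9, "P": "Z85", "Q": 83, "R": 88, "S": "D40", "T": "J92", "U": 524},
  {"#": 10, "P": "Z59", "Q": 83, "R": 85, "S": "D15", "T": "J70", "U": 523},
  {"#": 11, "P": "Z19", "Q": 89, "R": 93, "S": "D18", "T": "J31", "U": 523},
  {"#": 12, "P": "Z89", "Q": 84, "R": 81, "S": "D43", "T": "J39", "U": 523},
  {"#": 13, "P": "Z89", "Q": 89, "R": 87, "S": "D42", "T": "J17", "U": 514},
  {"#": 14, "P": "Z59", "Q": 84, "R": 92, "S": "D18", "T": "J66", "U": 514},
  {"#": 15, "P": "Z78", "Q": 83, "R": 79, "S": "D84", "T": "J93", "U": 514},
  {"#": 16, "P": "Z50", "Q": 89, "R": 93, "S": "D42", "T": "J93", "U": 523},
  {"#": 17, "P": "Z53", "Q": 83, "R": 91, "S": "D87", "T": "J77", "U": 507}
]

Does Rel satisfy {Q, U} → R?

(Q=79, U=524): row 1 → R = 76 ✓
(Q=79, U=514): row 2 → R = 81 ✓
(Q=83, U=524): rows 3, 9 → R = 88, 88 ✓
(Q=84, U=524): row 4 → R = 80 ✓
(Q=89, U=524): rows 5, 7 → R = 86, 86 ✓
(Q=89, U=507): row 6 → R = 89 ✓
(Q=84, U=523): rows 8, 12 → R takes values {85, 81} — violation
(Q=83, U=523): row 10 → R = 85 ✓
(Q=89, U=523): rows 11, 16 → R = 93, 93 ✓
(Q=89, U=514): row 13 → R = 87 ✓
(Q=84, U=514): row 14 → R = 92 ✓
(Q=83, U=514): row 15 → R = 79 ✓
(Q=83, U=507): row 17 → R = 91 ✓
Two rows agree on {Q, U} but differ on R, so {Q, U} → R does not hold.

No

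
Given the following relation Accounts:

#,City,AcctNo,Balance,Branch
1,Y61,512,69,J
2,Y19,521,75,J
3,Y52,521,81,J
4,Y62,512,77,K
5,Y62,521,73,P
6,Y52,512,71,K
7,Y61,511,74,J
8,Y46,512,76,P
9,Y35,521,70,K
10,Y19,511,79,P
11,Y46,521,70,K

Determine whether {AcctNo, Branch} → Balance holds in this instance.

(AcctNo=512, Branch=J): row 1 → Balance = 69 ✓
(AcctNo=521, Branch=J): rows 2, 3 → Balance takes values {75, 81} — violation
(AcctNo=512, Branch=K): rows 4, 6 → Balance takes values {77, 71} — violation
(AcctNo=521, Branch=P): row 5 → Balance = 73 ✓
(AcctNo=511, Branch=J): row 7 → Balance = 74 ✓
(AcctNo=512, Branch=P): row 8 → Balance = 76 ✓
(AcctNo=521, Branch=K): rows 9, 11 → Balance = 70, 70 ✓
(AcctNo=511, Branch=P): row 10 → Balance = 79 ✓
Two rows agree on {AcctNo, Branch} but differ on Balance, so {AcctNo, Branch} → Balance does not hold.

No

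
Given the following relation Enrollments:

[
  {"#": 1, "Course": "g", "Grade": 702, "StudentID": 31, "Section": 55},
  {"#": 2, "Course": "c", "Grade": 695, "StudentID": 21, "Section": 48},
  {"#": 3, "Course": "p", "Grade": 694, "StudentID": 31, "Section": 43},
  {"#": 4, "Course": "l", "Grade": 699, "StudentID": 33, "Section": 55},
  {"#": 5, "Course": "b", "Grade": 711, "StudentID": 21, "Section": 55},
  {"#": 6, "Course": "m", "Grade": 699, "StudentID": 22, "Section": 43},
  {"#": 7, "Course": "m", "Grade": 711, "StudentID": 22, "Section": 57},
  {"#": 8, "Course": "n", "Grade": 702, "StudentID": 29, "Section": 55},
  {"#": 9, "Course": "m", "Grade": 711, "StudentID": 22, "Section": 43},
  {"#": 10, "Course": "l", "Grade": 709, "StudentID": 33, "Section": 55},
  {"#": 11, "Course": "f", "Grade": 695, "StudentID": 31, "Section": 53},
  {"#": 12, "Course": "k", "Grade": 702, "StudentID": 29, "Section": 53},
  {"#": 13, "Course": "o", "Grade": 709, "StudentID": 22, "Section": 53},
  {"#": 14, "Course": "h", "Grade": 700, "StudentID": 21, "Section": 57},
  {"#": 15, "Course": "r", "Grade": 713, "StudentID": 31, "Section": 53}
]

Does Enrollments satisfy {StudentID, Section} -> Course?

(StudentID=31, Section=55): row 1 → Course = g ✓
(StudentID=21, Section=48): row 2 → Course = c ✓
(StudentID=31, Section=43): row 3 → Course = p ✓
(StudentID=33, Section=55): rows 4, 10 → Course = l, l ✓
(StudentID=21, Section=55): row 5 → Course = b ✓
(StudentID=22, Section=43): rows 6, 9 → Course = m, m ✓
(StudentID=22, Section=57): row 7 → Course = m ✓
(StudentID=29, Section=55): row 8 → Course = n ✓
(StudentID=31, Section=53): rows 11, 15 → Course takes values {f, r} — violation
(StudentID=29, Section=53): row 12 → Course = k ✓
(StudentID=22, Section=53): row 13 → Course = o ✓
(StudentID=21, Section=57): row 14 → Course = h ✓
Two rows agree on {StudentID, Section} but differ on Course, so {StudentID, Section} -> Course does not hold.

No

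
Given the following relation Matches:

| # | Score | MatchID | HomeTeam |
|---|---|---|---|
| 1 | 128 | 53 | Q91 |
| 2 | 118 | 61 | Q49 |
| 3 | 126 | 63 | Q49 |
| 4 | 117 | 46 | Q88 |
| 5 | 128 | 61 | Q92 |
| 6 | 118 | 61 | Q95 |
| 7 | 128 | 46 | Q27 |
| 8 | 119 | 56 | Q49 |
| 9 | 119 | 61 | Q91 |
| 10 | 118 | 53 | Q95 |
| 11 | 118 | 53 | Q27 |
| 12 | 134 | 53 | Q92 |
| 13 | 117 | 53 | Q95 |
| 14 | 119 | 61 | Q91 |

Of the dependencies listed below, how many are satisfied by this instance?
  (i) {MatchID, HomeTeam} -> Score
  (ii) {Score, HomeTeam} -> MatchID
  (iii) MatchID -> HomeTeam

(i) {MatchID, HomeTeam} -> Score: (MatchID=53, HomeTeam=Q95): rows 10, 13 → Score takes values {118, 117} — violation — fails.
(ii) {Score, HomeTeam} -> MatchID: (Score=118, HomeTeam=Q95): rows 6, 10 → MatchID takes values {61, 53} — violation — fails.
(iii) MatchID -> HomeTeam: MatchID=53: rows 1, 10, 11, 12, 13 → HomeTeam takes values {Q91, Q95, Q27, Q92} — violation; MatchID=61: rows 2, 5, 6, 9, 14 → HomeTeam takes values {Q49, Q92, Q95, Q91} — violation; MatchID=46: rows 4, 7 → HomeTeam takes values {Q88, Q27} — violation — fails.
None of the 3 dependencies hold.

0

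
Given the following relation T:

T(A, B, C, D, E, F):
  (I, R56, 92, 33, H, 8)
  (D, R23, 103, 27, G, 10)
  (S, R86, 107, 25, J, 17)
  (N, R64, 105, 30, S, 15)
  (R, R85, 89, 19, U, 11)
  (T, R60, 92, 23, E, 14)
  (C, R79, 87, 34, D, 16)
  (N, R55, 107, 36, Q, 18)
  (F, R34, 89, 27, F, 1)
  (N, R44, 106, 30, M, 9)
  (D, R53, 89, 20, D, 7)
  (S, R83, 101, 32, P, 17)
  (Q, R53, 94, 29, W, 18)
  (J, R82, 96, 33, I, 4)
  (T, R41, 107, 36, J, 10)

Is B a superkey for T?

No

Two distinct rows share B=R53, so B does not determine every attribute — not a superkey.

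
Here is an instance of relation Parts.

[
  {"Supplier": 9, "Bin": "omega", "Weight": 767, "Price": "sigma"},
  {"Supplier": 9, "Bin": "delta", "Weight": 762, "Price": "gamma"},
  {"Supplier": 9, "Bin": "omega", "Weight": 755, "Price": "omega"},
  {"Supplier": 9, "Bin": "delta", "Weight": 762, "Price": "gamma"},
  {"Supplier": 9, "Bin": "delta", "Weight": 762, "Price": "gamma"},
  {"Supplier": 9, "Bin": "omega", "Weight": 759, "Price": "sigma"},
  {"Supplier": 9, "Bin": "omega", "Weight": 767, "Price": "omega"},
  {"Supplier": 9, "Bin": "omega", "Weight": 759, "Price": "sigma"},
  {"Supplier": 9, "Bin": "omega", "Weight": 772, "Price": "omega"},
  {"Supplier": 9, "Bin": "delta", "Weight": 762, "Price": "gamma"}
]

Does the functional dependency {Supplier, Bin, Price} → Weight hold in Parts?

(Supplier=9, Bin=omega, Price=sigma): 3 rows → Weight takes values {767, 759} — violation
(Supplier=9, Bin=delta, Price=gamma): 4 rows → Weight = 762, 762, 762, 762 ✓
(Supplier=9, Bin=omega, Price=omega): 3 rows → Weight takes values {755, 767, 772} — violation
Two rows agree on {Supplier, Bin, Price} but differ on Weight, so {Supplier, Bin, Price} → Weight does not hold.

No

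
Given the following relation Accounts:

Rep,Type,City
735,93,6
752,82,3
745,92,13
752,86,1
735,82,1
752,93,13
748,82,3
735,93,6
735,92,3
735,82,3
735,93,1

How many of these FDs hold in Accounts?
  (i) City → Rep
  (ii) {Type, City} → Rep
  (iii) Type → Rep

(i) City → Rep: City=3: 4 rows → Rep takes values {752, 748, 735} — violation; City=13: 2 rows → Rep takes values {745, 752} — violation; City=1: 3 rows → Rep takes values {752, 735} — violation — fails.
(ii) {Type, City} → Rep: (Type=82, City=3): 3 rows → Rep takes values {752, 748, 735} — violation — fails.
(iii) Type → Rep: Type=93: 4 rows → Rep takes values {735, 752} — violation; Type=82: 4 rows → Rep takes values {752, 735, 748} — violation; Type=92: 2 rows → Rep takes values {745, 735} — violation — fails.
None of the 3 dependencies hold.

0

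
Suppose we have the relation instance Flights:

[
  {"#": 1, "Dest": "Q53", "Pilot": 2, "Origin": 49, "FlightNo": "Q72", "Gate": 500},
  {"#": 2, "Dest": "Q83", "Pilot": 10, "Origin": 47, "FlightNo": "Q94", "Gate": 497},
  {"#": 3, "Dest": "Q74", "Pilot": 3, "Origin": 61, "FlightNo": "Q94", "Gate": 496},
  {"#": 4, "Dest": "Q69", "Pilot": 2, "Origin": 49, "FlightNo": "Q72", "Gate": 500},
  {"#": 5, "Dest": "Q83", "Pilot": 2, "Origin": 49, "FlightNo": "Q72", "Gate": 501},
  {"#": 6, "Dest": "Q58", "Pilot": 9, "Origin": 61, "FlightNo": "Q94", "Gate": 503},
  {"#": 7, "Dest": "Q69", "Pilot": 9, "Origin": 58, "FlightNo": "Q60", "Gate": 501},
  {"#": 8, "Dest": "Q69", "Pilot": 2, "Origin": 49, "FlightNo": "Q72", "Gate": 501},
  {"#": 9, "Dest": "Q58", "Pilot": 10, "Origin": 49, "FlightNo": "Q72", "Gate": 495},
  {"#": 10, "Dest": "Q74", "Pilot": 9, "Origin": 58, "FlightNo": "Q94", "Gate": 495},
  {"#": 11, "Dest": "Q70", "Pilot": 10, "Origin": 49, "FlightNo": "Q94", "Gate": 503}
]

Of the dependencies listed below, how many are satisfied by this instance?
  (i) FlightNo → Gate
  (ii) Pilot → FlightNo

0

(i) FlightNo → Gate: FlightNo=Q72: rows 1, 4, 5, 8, 9 → Gate takes values {500, 501, 495} — violation; FlightNo=Q94: rows 2, 3, 6, 10, 11 → Gate takes values {497, 496, 503, 495} — violation — fails.
(ii) Pilot → FlightNo: Pilot=10: rows 2, 9, 11 → FlightNo takes values {Q94, Q72} — violation; Pilot=9: rows 6, 7, 10 → FlightNo takes values {Q94, Q60} — violation — fails.
None of the 2 dependencies hold.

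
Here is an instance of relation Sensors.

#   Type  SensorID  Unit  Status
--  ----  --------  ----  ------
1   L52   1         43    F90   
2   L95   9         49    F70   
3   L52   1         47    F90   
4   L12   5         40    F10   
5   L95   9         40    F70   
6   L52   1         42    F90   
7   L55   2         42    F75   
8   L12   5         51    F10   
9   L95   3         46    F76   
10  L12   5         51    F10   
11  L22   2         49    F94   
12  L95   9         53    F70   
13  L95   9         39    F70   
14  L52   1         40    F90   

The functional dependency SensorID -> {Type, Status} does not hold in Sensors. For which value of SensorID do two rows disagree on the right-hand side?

SensorID=1: rows 1, 3, 6, 14 → {Type,Status} = (L52, F90), (L52, F90), (L52, F90), (L52, F90) ✓
SensorID=9: rows 2, 5, 12, 13 → {Type,Status} = (L95, F70), (L95, F70), (L95, F70), (L95, F70) ✓
SensorID=5: rows 4, 8, 10 → {Type,Status} = (L12, F10), (L12, F10), (L12, F10) ✓
SensorID=2: rows 7, 11 → {Type,Status} takes values {(L55, F75), (L22, F94)} — violation
SensorID=3: row 9 → {Type,Status} = (L95, F76) ✓
The only SensorID value with inconsistent RHS is SensorID=2.

2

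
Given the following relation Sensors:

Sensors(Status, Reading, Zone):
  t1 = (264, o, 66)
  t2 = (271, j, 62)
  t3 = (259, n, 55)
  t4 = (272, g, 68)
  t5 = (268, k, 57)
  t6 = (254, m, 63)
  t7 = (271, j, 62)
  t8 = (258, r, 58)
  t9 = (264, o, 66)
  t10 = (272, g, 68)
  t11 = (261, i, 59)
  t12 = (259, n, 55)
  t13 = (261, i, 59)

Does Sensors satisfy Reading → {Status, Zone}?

Yes

Reading=o: rows 1, 9 → {Status,Zone} = (264, 66), (264, 66) ✓
Reading=j: rows 2, 7 → {Status,Zone} = (271, 62), (271, 62) ✓
Reading=n: rows 3, 12 → {Status,Zone} = (259, 55), (259, 55) ✓
Reading=g: rows 4, 10 → {Status,Zone} = (272, 68), (272, 68) ✓
Reading=k: row 5 → {Status,Zone} = (268, 57) ✓
Reading=m: row 6 → {Status,Zone} = (254, 63) ✓
Reading=r: row 8 → {Status,Zone} = (258, 58) ✓
Reading=i: rows 11, 13 → {Status,Zone} = (261, 59), (261, 59) ✓
Every Reading value is associated with a single {Status, Zone} value, so Reading → {Status, Zone} holds.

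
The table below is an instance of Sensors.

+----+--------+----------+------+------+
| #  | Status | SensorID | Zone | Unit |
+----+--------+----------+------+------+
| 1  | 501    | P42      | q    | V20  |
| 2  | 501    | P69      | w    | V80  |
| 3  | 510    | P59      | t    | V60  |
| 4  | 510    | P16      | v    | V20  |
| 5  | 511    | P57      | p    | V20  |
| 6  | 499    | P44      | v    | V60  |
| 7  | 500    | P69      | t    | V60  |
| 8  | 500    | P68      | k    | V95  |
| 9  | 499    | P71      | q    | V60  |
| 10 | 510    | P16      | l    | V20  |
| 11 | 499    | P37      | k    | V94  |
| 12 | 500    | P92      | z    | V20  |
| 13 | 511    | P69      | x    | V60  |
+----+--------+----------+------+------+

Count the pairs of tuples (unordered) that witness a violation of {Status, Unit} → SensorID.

(Status=510, Unit=V20): all 2 rows agree on SensorID — 0 pairs.
(Status=499, Unit=V60): violating pairs (6,9) — 1 pair.

1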